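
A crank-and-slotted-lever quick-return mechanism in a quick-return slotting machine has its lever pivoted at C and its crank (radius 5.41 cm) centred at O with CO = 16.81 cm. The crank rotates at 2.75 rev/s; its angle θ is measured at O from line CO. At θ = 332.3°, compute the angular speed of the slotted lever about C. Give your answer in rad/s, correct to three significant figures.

ω = 17.28 rad/s (from 2.75 rev/s).
Crank pin A relative to C: A = (d + r cosθ, r sinθ); lever angle φ = atan2(r sinθ, d + r cosθ).
Differentiating tanφ: φ̇ = rω(d cosθ + r)/(d² + r² + 2dr cosθ).
d² + r² + 2dr cosθ = |CA|² = 0.0472883 m²;  d cosθ + r = +0.20293 m.
|ω_lever| = |0.0541·17.28·+0.20293| / 0.0472883 = 4.0115 rad/s.

4.01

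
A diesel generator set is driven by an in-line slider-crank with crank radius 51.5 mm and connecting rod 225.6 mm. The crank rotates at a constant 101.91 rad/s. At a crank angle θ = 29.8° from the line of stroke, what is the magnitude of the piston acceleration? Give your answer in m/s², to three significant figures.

528

ω = 101.9 rad/s
x(θ) = r cosθ + √(L² − r² sin²θ); with ω constant, a = ω²·d²x/dθ².
d²x/dθ² = −r cosθ − r²(cos2θ)/√u − r⁴ sin²2θ/(4u^{3/2}),  u = L² − r² sin²θ = 0.0502403 m².
Substituting r = 0.0515 m, L = 0.2256 m, θ = 29.8°: d²x/dθ² = -0.050794 m.
a = ω²·d²x/dθ² = (101.9)²·(-0.050794) = -527.53 m/s²;  |a| = 527.53 m/s².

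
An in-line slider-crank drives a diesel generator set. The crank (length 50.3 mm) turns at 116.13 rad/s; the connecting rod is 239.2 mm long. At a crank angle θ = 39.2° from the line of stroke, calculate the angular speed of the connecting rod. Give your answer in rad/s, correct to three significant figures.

19.1

ω = 116.1 rad/s
The rod makes angle φ with the slider axis where L sinφ = r sinθ; differentiating, L cosφ·φ̇ = r ω cosθ.
L cosφ = √(L² − r² sin²θ) = 0.23708 m.
|ω_rod| = r ω |cosθ| / √(L² − r² sin²θ) = 0.0503·116.1·0.77494/0.23708 = 19.094 rad/s.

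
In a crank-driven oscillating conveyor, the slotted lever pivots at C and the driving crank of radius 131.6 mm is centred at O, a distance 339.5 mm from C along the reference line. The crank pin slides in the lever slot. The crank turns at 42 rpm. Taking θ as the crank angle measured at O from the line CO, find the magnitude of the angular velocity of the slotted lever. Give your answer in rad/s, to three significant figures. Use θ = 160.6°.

2.26

ω = 4.398 rad/s (from 42 rpm).
Crank pin A relative to C: A = (d + r cosθ, r sinθ); lever angle φ = atan2(r sinθ, d + r cosθ).
Differentiating tanφ: φ̇ = rω(d cosθ + r)/(d² + r² + 2dr cosθ).
d² + r² + 2dr cosθ = |CA|² = 0.0482958 m²;  d cosθ + r = -0.18862 m.
|ω_lever| = |0.1316·4.398·-0.18862| / 0.0482958 = 2.2606 rad/s.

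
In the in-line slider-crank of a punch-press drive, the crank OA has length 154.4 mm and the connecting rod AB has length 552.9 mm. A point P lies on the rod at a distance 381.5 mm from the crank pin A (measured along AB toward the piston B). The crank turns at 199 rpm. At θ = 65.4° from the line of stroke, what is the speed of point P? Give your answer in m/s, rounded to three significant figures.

3.20

ω = 20.84 rad/s.  Crank-pin speed |V_A| = rω = 3.2176 m/s, perpendicular to OA.
Rod angle: sinφ = −(r/L) sinθ ⇒ φ = -14.709°; ω_rod = −rω cosθ/√(L²−r²sin²θ) = -2.5046 rad/s.
V_P = V_A + ω_rod × AP, with AP = 0.3815 m along the rod.
Components: V_Px = −rω sinθ − a·ω_rod·sinφ = -3.1681 m/s;  V_Py = rω cosθ + a·ω_rod·cosφ = +0.41522 m/s.
|V_P| = √(V_Px² + V_Py²) = 3.1952 m/s.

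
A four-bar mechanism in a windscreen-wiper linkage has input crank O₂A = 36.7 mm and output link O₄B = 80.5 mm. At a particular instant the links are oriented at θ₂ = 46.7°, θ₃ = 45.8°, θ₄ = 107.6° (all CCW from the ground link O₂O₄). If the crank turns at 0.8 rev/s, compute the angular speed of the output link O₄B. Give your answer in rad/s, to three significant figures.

ω₂ = 5.027 rad/s (from 0.8 rev/s).
Differentiating the loop-closure r₂e^{iθ₂}+r₃e^{iθ₃}=r₁+r₄e^{iθ₄} gives r₂ω₂e^{iθ₂}+r₃ω₃e^{iθ₃}=r₄ω₄e^{iθ₄}.
Eliminating the other unknown: ω₄ = r₂ω₂ sin(θ₂−θ₃) / [r₄ sin(θ₄−θ₃)].
Numerator sine = +0.01571; denominator sine = +0.88130.
Result = 0.0367·5.027·(+0.01571) / (0.0805·(+0.88130)) = +0.040843 rad/s; magnitude 0.040843 rad/s.

0.0408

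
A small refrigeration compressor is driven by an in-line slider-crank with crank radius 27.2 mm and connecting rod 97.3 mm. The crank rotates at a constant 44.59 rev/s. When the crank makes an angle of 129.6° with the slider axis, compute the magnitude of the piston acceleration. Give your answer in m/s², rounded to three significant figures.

1460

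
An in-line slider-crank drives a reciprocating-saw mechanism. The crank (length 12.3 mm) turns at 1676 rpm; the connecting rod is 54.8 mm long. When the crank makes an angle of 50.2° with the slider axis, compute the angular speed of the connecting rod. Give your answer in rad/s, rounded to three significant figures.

ω = 175.5 rad/s (converted from 1676 rpm).
The rod makes angle φ with the slider axis where L sinφ = r sinθ; differentiating, L cosφ·φ̇ = r ω cosθ.
L cosφ = √(L² − r² sin²θ) = 0.053979 m.
|ω_rod| = r ω |cosθ| / √(L² − r² sin²θ) = 0.0123·175.5·0.64011/0.053979 = 25.6 rad/s.

25.6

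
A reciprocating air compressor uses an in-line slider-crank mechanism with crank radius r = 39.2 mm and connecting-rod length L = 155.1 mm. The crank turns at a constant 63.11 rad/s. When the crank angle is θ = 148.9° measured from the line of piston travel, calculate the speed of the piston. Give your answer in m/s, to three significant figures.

ω = 63.11 rad/s
For an in-line slider-crank, x = r cosθ + √(L² − r² sin²θ), so v = −rω sinθ·[1 + r cosθ/√(L² − r² sin²θ)].
With r = 0.0392 m, L = 0.1551 m, θ = 148.9°: √(L² − r² sin²θ) = 0.15377 m.
v = −0.0392·63.11·0.51653·[1 + 0.0392·-0.85627/0.15377] = -0.99893 m/s.
|v| = 0.99893 m/s.

0.999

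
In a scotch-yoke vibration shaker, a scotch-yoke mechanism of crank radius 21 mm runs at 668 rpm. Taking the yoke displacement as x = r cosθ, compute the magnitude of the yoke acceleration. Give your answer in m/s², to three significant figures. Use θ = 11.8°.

101

ω = 69.95 rad/s (from 668 rpm).
x = r cosθ ⇒ ẍ = −rω² cosθ (ω constant).
|a| = rω²|cosθ| = 0.021·(69.95)²·|cos 11.8°| = 100.59 m/s².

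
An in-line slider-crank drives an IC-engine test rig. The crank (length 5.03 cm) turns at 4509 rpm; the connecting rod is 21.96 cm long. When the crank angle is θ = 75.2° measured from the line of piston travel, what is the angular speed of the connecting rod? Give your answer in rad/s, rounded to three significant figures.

28.3

ω = 472.2 rad/s (converted from 4509 rpm).
The rod makes angle φ with the slider axis where L sinφ = r sinθ; differentiating, L cosφ·φ̇ = r ω cosθ.
L cosφ = √(L² − r² sin²θ) = 0.21415 m.
|ω_rod| = r ω |cosθ| / √(L² − r² sin²θ) = 0.0503·472.2·0.25545/0.21415 = 28.331 rad/s.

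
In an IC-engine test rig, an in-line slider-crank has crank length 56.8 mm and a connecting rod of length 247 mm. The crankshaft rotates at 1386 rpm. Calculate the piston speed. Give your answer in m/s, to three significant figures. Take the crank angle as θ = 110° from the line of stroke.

7.12

ω = 2π·1386/60 = 145.1 rad/s
For an in-line slider-crank, x = r cosθ + √(L² − r² sin²θ), so v = −rω sinθ·[1 + r cosθ/√(L² − r² sin²θ)].
With r = 0.0568 m, L = 0.247 m, θ = 110°: √(L² − r² sin²θ) = 0.24116 m.
v = −0.0568·145.1·0.93969·[1 + 0.0568·-0.34202/0.24116] = -7.1228 m/s.
|v| = 7.1228 m/s.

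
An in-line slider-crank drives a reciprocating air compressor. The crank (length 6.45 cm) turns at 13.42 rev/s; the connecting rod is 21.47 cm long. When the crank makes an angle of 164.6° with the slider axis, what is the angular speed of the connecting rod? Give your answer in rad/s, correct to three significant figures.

24.5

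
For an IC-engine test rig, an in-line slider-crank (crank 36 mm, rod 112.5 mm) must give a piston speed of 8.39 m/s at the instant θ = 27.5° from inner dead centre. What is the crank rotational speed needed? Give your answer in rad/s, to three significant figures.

For an in-line slider-crank, |v_piston| = rω|sinθ|·[1 + r cosθ/√(L² − r² sin²θ)].
With r = 0.036 m, L = 0.1125 m, θ = 27.5°: the bracketed kinematic factor |dx/dθ| = 0.021394 m.
ω = v/|dx/dθ| = 8.39/0.021394 = 392.17 rad/s.

392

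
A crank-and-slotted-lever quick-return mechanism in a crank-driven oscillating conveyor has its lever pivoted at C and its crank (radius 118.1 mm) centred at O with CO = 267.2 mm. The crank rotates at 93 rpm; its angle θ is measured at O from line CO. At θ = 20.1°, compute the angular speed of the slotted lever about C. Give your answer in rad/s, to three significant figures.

ω = 9.739 rad/s (from 93 rpm).
Crank pin A relative to C: A = (d + r cosθ, r sinθ); lever angle φ = atan2(r sinθ, d + r cosθ).
Differentiating tanφ: φ̇ = rω(d cosθ + r)/(d² + r² + 2dr cosθ).
d² + r² + 2dr cosθ = |CA|² = 0.144612 m²;  d cosθ + r = +0.36903 m.
|ω_lever| = |0.1181·9.739·+0.36903| / 0.144612 = 2.935 rad/s.

2.94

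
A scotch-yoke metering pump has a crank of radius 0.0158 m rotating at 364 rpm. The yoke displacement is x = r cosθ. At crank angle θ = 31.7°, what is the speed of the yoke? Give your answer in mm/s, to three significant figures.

316

ω = 38.12 rad/s (from 364 rpm).
x = r cosθ ⇒ ẋ = −rω sinθ.
|v| = rω|sinθ| = 0.0158·38.12·|sin 31.7°| = 0.31647 m/s = 316.47 mm/s.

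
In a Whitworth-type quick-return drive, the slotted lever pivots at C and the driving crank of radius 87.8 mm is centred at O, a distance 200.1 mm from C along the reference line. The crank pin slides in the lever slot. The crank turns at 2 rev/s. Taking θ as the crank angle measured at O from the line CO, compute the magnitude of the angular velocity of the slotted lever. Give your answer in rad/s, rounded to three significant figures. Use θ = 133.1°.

ω = 12.57 rad/s (from 2 rev/s).
Crank pin A relative to C: A = (d + r cosθ, r sinθ); lever angle φ = atan2(r sinθ, d + r cosθ).
Differentiating tanφ: φ̇ = rω(d cosθ + r)/(d² + r² + 2dr cosθ).
d² + r² + 2dr cosθ = |CA|² = 0.0237403 m²;  d cosθ + r = -0.048923 m.
|ω_lever| = |0.0878·12.57·-0.048923| / 0.0237403 = 2.2737 rad/s.

2.27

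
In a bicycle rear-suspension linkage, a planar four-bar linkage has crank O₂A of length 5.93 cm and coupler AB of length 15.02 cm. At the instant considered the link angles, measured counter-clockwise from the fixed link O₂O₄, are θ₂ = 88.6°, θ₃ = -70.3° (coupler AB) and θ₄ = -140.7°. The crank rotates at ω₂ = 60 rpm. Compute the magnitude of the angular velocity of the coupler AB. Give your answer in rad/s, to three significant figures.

2.00

ω₂ = 6.283 rad/s (from 60 rpm).
Differentiating the loop-closure r₂e^{iθ₂}+r₃e^{iθ₃}=r₁+r₄e^{iθ₄} gives r₂ω₂e^{iθ₂}+r₃ω₃e^{iθ₃}=r₄ω₄e^{iθ₄}.
Eliminating the other unknown: ω₃ = r₂ω₂ sin(θ₄−θ₂) / [r₃ sin(θ₃−θ₄)].
Numerator sine = +0.75813; denominator sine = +0.94206.
Result = 0.0593·6.283·(+0.75813) / (0.1502·(+0.94206)) = +1.9963 rad/s; magnitude 1.9963 rad/s.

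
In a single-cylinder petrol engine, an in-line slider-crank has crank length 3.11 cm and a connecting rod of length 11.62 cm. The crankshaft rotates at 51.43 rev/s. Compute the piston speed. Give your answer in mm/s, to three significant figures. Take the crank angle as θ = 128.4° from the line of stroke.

ω = 2π·51.4 = 323.1 rad/s
For an in-line slider-crank, x = r cosθ + √(L² − r² sin²θ), so v = −rω sinθ·[1 + r cosθ/√(L² − r² sin²θ)].
With r = 0.0311 m, L = 0.1162 m, θ = 128.4°: √(L² − r² sin²θ) = 0.11362 m.
v = −0.0311·323.1·0.78369·[1 + 0.0311·-0.62115/0.11362] = -6.5368 m/s.
|v| = 6.5368 m/s = 6536.8 mm/s.

6540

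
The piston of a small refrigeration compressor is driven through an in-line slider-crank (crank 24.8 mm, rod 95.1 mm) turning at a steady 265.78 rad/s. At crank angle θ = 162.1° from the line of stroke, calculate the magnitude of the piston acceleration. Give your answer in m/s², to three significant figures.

ω = 265.8 rad/s
x(θ) = r cosθ + √(L² − r² sin²θ); with ω constant, a = ω²·d²x/dθ².
d²x/dθ² = −r cosθ − r²(cos2θ)/√u − r⁴ sin²2θ/(4u^{3/2}),  u = L² − r² sin²θ = 0.00898591 m².
Substituting r = 0.0248 m, L = 0.0951 m, θ = 162.1°: d²x/dθ² = +0.018299 m.
a = ω²·d²x/dθ² = (265.8)²·(+0.018299) = +1292.6 m/s²;  |a| = 1292.6 m/s².

1290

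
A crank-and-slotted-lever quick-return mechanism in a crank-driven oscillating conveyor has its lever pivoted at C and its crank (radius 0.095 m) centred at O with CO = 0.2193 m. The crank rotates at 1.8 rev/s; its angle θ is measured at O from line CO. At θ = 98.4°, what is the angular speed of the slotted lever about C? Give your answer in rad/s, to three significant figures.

1.33

ω = 11.31 rad/s (from 1.8 rev/s).
Crank pin A relative to C: A = (d + r cosθ, r sinθ); lever angle φ = atan2(r sinθ, d + r cosθ).
Differentiating tanφ: φ̇ = rω(d cosθ + r)/(d² + r² + 2dr cosθ).
d² + r² + 2dr cosθ = |CA|² = 0.0510306 m²;  d cosθ + r = +0.062964 m.
|ω_lever| = |0.095·11.31·+0.062964| / 0.0510306 = 1.3257 rad/s.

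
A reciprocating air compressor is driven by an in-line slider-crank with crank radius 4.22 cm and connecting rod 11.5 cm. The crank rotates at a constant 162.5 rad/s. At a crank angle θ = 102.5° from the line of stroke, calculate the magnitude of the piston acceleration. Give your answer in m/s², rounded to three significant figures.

ω = 162.5 rad/s
x(θ) = r cosθ + √(L² − r² sin²θ); with ω constant, a = ω²·d²x/dθ².
d²x/dθ² = −r cosθ − r²(cos2θ)/√u − r⁴ sin²2θ/(4u^{3/2}),  u = L² − r² sin²θ = 0.0115276 m².
Substituting r = 0.0422 m, L = 0.115 m, θ = 102.5°: d²x/dθ² = +0.024052 m.
a = ω²·d²x/dθ² = (162.5)²·(+0.024052) = +635.12 m/s²;  |a| = 635.12 m/s².

635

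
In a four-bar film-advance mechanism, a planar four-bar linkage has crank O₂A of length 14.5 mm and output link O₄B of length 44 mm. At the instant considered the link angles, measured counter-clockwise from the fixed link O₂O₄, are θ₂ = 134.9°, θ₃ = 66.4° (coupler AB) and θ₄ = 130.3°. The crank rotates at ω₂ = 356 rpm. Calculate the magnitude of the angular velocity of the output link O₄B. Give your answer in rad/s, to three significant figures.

ω₂ = 37.28 rad/s (from 356 rpm).
Differentiating the loop-closure r₂e^{iθ₂}+r₃e^{iθ₃}=r₁+r₄e^{iθ₄} gives r₂ω₂e^{iθ₂}+r₃ω₃e^{iθ₃}=r₄ω₄e^{iθ₄}.
Eliminating the other unknown: ω₄ = r₂ω₂ sin(θ₂−θ₃) / [r₄ sin(θ₄−θ₃)].
Numerator sine = +0.93042; denominator sine = +0.89803.
Result = 0.0145·37.28·(+0.93042) / (0.044·(+0.89803)) = +12.729 rad/s; magnitude 12.729 rad/s.

12.7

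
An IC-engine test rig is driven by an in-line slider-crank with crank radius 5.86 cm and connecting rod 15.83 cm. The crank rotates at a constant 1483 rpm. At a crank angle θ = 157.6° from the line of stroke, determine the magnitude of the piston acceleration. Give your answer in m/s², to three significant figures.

923

ω = 2π·1483/60 = 155.3 rad/s
x(θ) = r cosθ + √(L² − r² sin²θ); with ω constant, a = ω²·d²x/dθ².
d²x/dθ² = −r cosθ − r²(cos2θ)/√u − r⁴ sin²2θ/(4u^{3/2}),  u = L² − r² sin²θ = 0.0245602 m².
Substituting r = 0.0586 m, L = 0.1583 m, θ = 157.6°: d²x/dθ² = +0.03825 m.
a = ω²·d²x/dθ² = (155.3)²·(+0.03825) = +922.51 m/s²;  |a| = 922.51 m/s².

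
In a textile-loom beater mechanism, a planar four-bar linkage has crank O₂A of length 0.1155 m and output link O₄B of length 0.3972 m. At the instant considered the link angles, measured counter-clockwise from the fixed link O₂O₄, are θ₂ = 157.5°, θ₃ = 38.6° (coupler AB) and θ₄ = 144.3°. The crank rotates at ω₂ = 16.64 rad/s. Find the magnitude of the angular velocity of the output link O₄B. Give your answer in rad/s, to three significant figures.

4.40

ω₂ = 16.64 rad/s
Differentiating the loop-closure r₂e^{iθ₂}+r₃e^{iθ₃}=r₁+r₄e^{iθ₄} gives r₂ω₂e^{iθ₂}+r₃ω₃e^{iθ₃}=r₄ω₄e^{iθ₄}.
Eliminating the other unknown: ω₄ = r₂ω₂ sin(θ₂−θ₃) / [r₄ sin(θ₄−θ₃)].
Numerator sine = +0.87546; denominator sine = +0.96269.
Result = 0.1155·16.64·(+0.87546) / (0.3972·(+0.96269)) = +4.4003 rad/s; magnitude 4.4003 rad/s.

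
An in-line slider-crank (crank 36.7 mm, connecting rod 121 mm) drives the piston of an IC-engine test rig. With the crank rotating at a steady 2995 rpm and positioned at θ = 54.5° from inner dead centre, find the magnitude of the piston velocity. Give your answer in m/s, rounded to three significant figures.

ω = 2π·2995/60 = 313.6 rad/s
For an in-line slider-crank, x = r cosθ + √(L² − r² sin²θ), so v = −rω sinθ·[1 + r cosθ/√(L² − r² sin²θ)].
With r = 0.0367 m, L = 0.121 m, θ = 54.5°: √(L² − r² sin²θ) = 0.11725 m.
v = −0.0367·313.6·0.81412·[1 + 0.0367·0.58070/0.11725] = -11.074 m/s.
|v| = 11.074 m/s.

11.1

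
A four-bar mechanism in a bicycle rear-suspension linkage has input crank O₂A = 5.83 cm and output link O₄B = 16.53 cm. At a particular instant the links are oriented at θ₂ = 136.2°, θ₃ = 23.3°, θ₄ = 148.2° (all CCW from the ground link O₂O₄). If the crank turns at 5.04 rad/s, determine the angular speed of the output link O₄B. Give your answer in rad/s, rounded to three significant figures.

ω₂ = 5.04 rad/s
Differentiating the loop-closure r₂e^{iθ₂}+r₃e^{iθ₃}=r₁+r₄e^{iθ₄} gives r₂ω₂e^{iθ₂}+r₃ω₃e^{iθ₃}=r₄ω₄e^{iθ₄}.
Eliminating the other unknown: ω₄ = r₂ω₂ sin(θ₂−θ₃) / [r₄ sin(θ₄−θ₃)].
Numerator sine = +0.92119; denominator sine = +0.82015.
Result = 0.0583·5.04·(+0.92119) / (0.1653·(+0.82015)) = +1.9965 rad/s; magnitude 1.9965 rad/s.

2.00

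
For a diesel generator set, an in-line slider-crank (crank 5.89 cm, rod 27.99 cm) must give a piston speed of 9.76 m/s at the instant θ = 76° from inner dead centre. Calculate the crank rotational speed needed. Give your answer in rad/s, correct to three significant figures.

For an in-line slider-crank, |v_piston| = rω|sinθ|·[1 + r cosθ/√(L² − r² sin²θ)].
With r = 0.0589 m, L = 0.2799 m, θ = 76°: the bracketed kinematic factor |dx/dθ| = 0.060122 m.
ω = v/|dx/dθ| = 9.76/0.060122 = 162.34 rad/s.

162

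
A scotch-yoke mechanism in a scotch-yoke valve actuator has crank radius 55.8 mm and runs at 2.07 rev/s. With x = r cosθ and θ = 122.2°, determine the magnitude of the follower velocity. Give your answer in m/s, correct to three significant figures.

0.614

ω = 13.01 rad/s (from 2.07 rev/s).
x = r cosθ ⇒ ẋ = −rω sinθ.
|v| = rω|sinθ| = 0.0558·13.01·|sin 122.2°| = 0.61412 m/s.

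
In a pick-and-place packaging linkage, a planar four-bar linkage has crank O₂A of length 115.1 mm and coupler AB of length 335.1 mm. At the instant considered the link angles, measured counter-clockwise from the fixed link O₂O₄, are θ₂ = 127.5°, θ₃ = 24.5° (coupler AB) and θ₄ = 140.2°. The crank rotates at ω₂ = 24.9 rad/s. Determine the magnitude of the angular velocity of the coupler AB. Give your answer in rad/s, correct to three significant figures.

2.09

ω₂ = 24.9 rad/s
Differentiating the loop-closure r₂e^{iθ₂}+r₃e^{iθ₃}=r₁+r₄e^{iθ₄} gives r₂ω₂e^{iθ₂}+r₃ω₃e^{iθ₃}=r₄ω₄e^{iθ₄}.
Eliminating the other unknown: ω₃ = r₂ω₂ sin(θ₄−θ₂) / [r₃ sin(θ₃−θ₄)].
Numerator sine = +0.21985; denominator sine = -0.90108.
Result = 0.1151·24.9·(+0.21985) / (0.3351·(-0.90108)) = -2.0867 rad/s; magnitude 2.0867 rad/s.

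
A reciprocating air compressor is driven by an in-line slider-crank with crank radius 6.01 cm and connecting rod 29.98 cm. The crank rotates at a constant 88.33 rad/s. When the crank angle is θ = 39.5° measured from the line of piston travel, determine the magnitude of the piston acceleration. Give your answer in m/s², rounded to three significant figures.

ω = 88.33 rad/s
x(θ) = r cosθ + √(L² − r² sin²θ); with ω constant, a = ω²·d²x/dθ².
d²x/dθ² = −r cosθ − r²(cos2θ)/√u − r⁴ sin²2θ/(4u^{3/2}),  u = L² − r² sin²θ = 0.0884186 m².
Substituting r = 0.0601 m, L = 0.2998 m, θ = 39.5°: d²x/dθ² = -0.048812 m.
a = ω²·d²x/dθ² = (88.33)²·(-0.048812) = -380.84 m/s²;  |a| = 380.84 m/s².

381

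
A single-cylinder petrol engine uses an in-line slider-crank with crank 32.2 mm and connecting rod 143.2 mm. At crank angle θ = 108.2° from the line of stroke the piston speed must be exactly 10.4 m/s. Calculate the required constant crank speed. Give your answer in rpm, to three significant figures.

For an in-line slider-crank, |v_piston| = rω|sinθ|·[1 + r cosθ/√(L² − r² sin²θ)].
With r = 0.0322 m, L = 0.1432 m, θ = 108.2°: the bracketed kinematic factor |dx/dθ| = 0.02839 m.
ω = v/|dx/dθ| = 10.4/0.02839 = 366.33 rad/s.
N = 60ω/(2π) = 3498.2 rpm.

3500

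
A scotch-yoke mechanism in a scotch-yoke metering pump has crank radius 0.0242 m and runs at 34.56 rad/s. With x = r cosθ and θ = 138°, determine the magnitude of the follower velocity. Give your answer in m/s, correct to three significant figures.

ω = 34.56 rad/s
x = r cosθ ⇒ ẋ = −rω sinθ.
|v| = rω|sinθ| = 0.0242·34.56·|sin 138°| = 0.55963 m/s.

0.560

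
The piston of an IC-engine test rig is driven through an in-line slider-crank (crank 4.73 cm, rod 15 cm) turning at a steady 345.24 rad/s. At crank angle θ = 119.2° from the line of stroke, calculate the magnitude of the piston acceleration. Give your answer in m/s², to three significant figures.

3680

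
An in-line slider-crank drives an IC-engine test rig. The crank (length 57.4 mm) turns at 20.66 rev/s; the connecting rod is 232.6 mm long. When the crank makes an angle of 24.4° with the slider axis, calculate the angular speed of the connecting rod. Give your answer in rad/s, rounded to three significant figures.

ω = 129.8 rad/s (converted from 20.66 rev/s).
The rod makes angle φ with the slider axis where L sinφ = r sinθ; differentiating, L cosφ·φ̇ = r ω cosθ.
L cosφ = √(L² − r² sin²θ) = 0.23139 m.
|ω_rod| = r ω |cosθ| / √(L² − r² sin²θ) = 0.0574·129.8·0.91068/0.23139 = 29.326 rad/s.

29.3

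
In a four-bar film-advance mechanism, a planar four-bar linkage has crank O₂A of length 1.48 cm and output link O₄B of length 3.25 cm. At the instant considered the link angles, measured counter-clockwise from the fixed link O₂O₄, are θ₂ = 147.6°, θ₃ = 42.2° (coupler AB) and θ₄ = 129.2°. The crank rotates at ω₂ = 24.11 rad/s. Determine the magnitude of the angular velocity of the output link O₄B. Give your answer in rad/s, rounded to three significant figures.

10.6

ω₂ = 24.11 rad/s
Differentiating the loop-closure r₂e^{iθ₂}+r₃e^{iθ₃}=r₁+r₄e^{iθ₄} gives r₂ω₂e^{iθ₂}+r₃ω₃e^{iθ₃}=r₄ω₄e^{iθ₄}.
Eliminating the other unknown: ω₄ = r₂ω₂ sin(θ₂−θ₃) / [r₄ sin(θ₄−θ₃)].
Numerator sine = +0.96410; denominator sine = +0.99863.
Result = 0.0148·24.11·(+0.96410) / (0.0325·(+0.99863)) = +10.6 rad/s; magnitude 10.6 rad/s.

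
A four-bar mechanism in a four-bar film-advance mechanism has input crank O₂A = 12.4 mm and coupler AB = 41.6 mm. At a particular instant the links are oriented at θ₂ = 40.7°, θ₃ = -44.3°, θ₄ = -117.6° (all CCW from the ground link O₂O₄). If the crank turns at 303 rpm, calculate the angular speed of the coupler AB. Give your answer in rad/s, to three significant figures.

ω₂ = 31.73 rad/s (from 303 rpm).
Differentiating the loop-closure r₂e^{iθ₂}+r₃e^{iθ₃}=r₁+r₄e^{iθ₄} gives r₂ω₂e^{iθ₂}+r₃ω₃e^{iθ₃}=r₄ω₄e^{iθ₄}.
Eliminating the other unknown: ω₃ = r₂ω₂ sin(θ₄−θ₂) / [r₃ sin(θ₃−θ₄)].
Numerator sine = -0.36975; denominator sine = +0.95782.
Result = 0.0124·31.73·(-0.36975) / (0.0416·(+0.95782)) = -3.6511 rad/s; magnitude 3.6511 rad/s.

3.65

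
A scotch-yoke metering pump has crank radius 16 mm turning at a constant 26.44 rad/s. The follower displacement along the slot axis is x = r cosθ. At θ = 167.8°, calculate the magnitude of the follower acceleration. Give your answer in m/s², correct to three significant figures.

10.9

ω = 26.44 rad/s
x = r cosθ ⇒ ẍ = −rω² cosθ (ω constant).
|a| = rω²|cosθ| = 0.016·(26.44)²·|cos 167.8°| = 10.933 m/s².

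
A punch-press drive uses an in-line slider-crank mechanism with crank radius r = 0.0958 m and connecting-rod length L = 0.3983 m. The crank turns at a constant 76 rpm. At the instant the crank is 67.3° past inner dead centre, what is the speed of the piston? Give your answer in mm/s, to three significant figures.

ω = 2π·76/60 = 7.959 rad/s
For an in-line slider-crank, x = r cosθ + √(L² − r² sin²θ), so v = −rω sinθ·[1 + r cosθ/√(L² − r² sin²θ)].
With r = 0.0958 m, L = 0.3983 m, θ = 67.3°: √(L² − r² sin²θ) = 0.38837 m.
v = −0.0958·7.959·0.92254·[1 + 0.0958·0.38591/0.38837] = -0.77034 m/s.
|v| = 0.77034 m/s = 770.34 mm/s.

770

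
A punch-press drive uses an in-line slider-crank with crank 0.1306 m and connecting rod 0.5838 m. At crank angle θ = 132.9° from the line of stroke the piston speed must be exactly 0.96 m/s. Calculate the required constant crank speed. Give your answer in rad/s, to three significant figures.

11.9

For an in-line slider-crank, |v_piston| = rω|sinθ|·[1 + r cosθ/√(L² − r² sin²θ)].
With r = 0.1306 m, L = 0.5838 m, θ = 132.9°: the bracketed kinematic factor |dx/dθ| = 0.080902 m.
ω = v/|dx/dθ| = 0.96/0.080902 = 11.866 rad/s.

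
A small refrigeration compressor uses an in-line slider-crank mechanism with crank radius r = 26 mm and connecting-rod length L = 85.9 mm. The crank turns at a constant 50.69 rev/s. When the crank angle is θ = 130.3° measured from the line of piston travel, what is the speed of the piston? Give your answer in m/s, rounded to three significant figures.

5.04

ω = 2π·50.7 = 318.5 rad/s
For an in-line slider-crank, x = r cosθ + √(L² − r² sin²θ), so v = −rω sinθ·[1 + r cosθ/√(L² − r² sin²θ)].
With r = 0.026 m, L = 0.0859 m, θ = 130.3°: √(L² − r² sin²θ) = 0.08358 m.
v = −0.026·318.5·0.76267·[1 + 0.026·-0.64679/0.08358] = -5.0448 m/s.
|v| = 5.0448 m/s.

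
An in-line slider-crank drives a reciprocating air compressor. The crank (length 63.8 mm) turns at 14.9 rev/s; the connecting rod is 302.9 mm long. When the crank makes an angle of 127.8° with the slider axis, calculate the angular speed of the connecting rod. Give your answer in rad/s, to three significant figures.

ω = 93.62 rad/s (converted from 14.9 rev/s).
The rod makes angle φ with the slider axis where L sinφ = r sinθ; differentiating, L cosφ·φ̇ = r ω cosθ.
L cosφ = √(L² − r² sin²θ) = 0.29868 m.
|ω_rod| = r ω |cosθ| / √(L² − r² sin²θ) = 0.0638·93.62·0.61291/0.29868 = 12.257 rad/s.

12.3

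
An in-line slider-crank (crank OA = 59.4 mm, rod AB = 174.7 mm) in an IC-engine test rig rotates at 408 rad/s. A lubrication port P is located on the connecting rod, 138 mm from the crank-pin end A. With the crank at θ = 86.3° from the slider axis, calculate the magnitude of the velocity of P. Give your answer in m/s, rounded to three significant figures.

24.6

ω = 408 rad/s.  Crank-pin speed |V_A| = rω = 24.235 m/s, perpendicular to OA.
Rod angle: sinφ = −(r/L) sinθ ⇒ φ = -19.834°; ω_rod = −rω cosθ/√(L²−r²sin²θ) = -9.5168 rad/s.
V_P = V_A + ω_rod × AP, with AP = 0.138 m along the rod.
Components: V_Px = −rω sinθ − a·ω_rod·sinφ = -24.63 m/s;  V_Py = rω cosθ + a·ω_rod·cosφ = +0.32855 m/s.
|V_P| = √(V_Px² + V_Py²) = 24.632 m/s.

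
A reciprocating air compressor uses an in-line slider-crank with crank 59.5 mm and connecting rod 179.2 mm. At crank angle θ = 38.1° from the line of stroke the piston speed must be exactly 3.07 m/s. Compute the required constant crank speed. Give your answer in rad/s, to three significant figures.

For an in-line slider-crank, |v_piston| = rω|sinθ|·[1 + r cosθ/√(L² − r² sin²θ)].
With r = 0.0595 m, L = 0.1792 m, θ = 38.1°: the bracketed kinematic factor |dx/dθ| = 0.046514 m.
ω = v/|dx/dθ| = 3.07/0.046514 = 66.001 rad/s.

66.0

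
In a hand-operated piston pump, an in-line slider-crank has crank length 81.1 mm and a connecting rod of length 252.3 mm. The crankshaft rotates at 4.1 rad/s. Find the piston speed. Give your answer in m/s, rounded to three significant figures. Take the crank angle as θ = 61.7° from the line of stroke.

ω = 4.1 rad/s
For an in-line slider-crank, x = r cosθ + √(L² − r² sin²θ), so v = −rω sinθ·[1 + r cosθ/√(L² − r² sin²θ)].
With r = 0.0811 m, L = 0.2523 m, θ = 61.7°: √(L² − r² sin²θ) = 0.24198 m.
v = −0.0811·4.1·0.88048·[1 + 0.0811·0.47409/0.24198] = -0.33928 m/s.
|v| = 0.33928 m/s.

0.339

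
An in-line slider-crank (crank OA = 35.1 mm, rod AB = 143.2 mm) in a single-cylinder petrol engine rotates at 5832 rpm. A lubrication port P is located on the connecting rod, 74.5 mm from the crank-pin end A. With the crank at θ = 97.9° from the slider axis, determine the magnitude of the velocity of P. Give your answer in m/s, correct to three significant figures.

ω = 610.7 rad/s.  Crank-pin speed |V_A| = rω = 21.436 m/s, perpendicular to OA.
Rod angle: sinφ = −(r/L) sinθ ⇒ φ = -14.051°; ω_rod = −rω cosθ/√(L²−r²sin²θ) = +21.209 rad/s.
V_P = V_A + ω_rod × AP, with AP = 0.0745 m along the rod.
Components: V_Px = −rω sinθ − a·ω_rod·sinφ = -20.849 m/s;  V_Py = rω cosθ + a·ω_rod·cosφ = -1.4135 m/s.
|V_P| = √(V_Px² + V_Py²) = 20.897 m/s.

20.9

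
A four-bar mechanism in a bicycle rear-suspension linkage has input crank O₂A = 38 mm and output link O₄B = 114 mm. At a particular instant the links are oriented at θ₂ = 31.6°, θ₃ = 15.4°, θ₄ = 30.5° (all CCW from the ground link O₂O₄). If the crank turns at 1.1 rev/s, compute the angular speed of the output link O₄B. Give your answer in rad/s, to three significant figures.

ω₂ = 6.912 rad/s (from 1.1 rev/s).
Differentiating the loop-closure r₂e^{iθ₂}+r₃e^{iθ₃}=r₁+r₄e^{iθ₄} gives r₂ω₂e^{iθ₂}+r₃ω₃e^{iθ₃}=r₄ω₄e^{iθ₄}.
Eliminating the other unknown: ω₄ = r₂ω₂ sin(θ₂−θ₃) / [r₄ sin(θ₄−θ₃)].
Numerator sine = +0.27899; denominator sine = +0.26050.
Result = 0.038·6.912·(+0.27899) / (0.114·(+0.26050)) = +2.4673 rad/s; magnitude 2.4673 rad/s.

2.47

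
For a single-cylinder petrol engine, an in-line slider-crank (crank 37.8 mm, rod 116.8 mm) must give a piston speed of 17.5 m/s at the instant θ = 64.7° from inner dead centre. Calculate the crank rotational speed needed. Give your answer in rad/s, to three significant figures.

For an in-line slider-crank, |v_piston| = rω|sinθ|·[1 + r cosθ/√(L² − r² sin²θ)].
With r = 0.0378 m, L = 0.1168 m, θ = 64.7°: the bracketed kinematic factor |dx/dθ| = 0.039117 m.
ω = v/|dx/dθ| = 17.5/0.039117 = 447.37 rad/s.

447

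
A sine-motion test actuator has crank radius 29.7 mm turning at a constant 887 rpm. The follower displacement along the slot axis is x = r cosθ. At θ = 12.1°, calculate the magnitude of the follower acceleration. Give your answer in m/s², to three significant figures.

251

ω = 92.89 rad/s (from 887 rpm).
x = r cosθ ⇒ ẍ = −rω² cosθ (ω constant).
|a| = rω²|cosθ| = 0.0297·(92.89)²·|cos 12.1°| = 250.56 m/s².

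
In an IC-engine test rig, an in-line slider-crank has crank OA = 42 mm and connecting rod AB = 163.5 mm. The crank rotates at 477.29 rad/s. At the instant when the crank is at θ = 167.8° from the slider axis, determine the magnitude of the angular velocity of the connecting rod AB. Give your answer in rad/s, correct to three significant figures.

120

ω = 477.3 rad/s
The rod makes angle φ with the slider axis where L sinφ = r sinθ; differentiating, L cosφ·φ̇ = r ω cosθ.
L cosφ = √(L² − r² sin²θ) = 0.16326 m.
|ω_rod| = r ω |cosθ| / √(L² − r² sin²θ) = 0.042·477.3·0.97742/0.16326 = 120.01 rad/s.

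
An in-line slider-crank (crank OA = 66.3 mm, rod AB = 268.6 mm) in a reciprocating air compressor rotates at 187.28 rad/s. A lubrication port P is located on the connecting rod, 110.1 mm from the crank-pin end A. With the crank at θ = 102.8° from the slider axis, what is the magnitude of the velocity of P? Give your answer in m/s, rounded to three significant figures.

11.9

ω = 187.3 rad/s.  Crank-pin speed |V_A| = rω = 12.417 m/s, perpendicular to OA.
Rod angle: sinφ = −(r/L) sinθ ⇒ φ = -13.928°; ω_rod = −rω cosθ/√(L²−r²sin²θ) = +10.552 rad/s.
V_P = V_A + ω_rod × AP, with AP = 0.1101 m along the rod.
Components: V_Px = −rω sinθ − a·ω_rod·sinφ = -11.828 m/s;  V_Py = rω cosθ + a·ω_rod·cosφ = -1.6233 m/s.
|V_P| = √(V_Px² + V_Py²) = 11.939 m/s.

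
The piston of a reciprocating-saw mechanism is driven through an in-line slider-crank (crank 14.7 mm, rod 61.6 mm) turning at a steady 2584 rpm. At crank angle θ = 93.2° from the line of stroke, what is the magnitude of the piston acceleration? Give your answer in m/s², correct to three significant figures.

323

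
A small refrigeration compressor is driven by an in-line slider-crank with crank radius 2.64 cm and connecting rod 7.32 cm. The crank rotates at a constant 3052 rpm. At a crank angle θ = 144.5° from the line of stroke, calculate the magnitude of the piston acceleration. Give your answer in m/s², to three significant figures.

ω = 2π·3052/60 = 319.6 rad/s
x(θ) = r cosθ + √(L² − r² sin²θ); with ω constant, a = ω²·d²x/dθ².
d²x/dθ² = −r cosθ − r²(cos2θ)/√u − r⁴ sin²2θ/(4u^{3/2}),  u = L² − r² sin²θ = 0.00512321 m².
Substituting r = 0.0264 m, L = 0.0732 m, θ = 144.5°: d²x/dθ² = +0.018026 m.
a = ω²·d²x/dθ² = (319.6)²·(+0.018026) = +1841.4 m/s²;  |a| = 1841.4 m/s².

1840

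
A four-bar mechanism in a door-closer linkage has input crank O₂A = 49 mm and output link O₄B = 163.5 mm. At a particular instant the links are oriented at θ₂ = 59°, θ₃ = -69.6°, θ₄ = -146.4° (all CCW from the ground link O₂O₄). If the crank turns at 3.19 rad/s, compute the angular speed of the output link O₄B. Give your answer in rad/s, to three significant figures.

ω₂ = 3.19 rad/s
Differentiating the loop-closure r₂e^{iθ₂}+r₃e^{iθ₃}=r₁+r₄e^{iθ₄} gives r₂ω₂e^{iθ₂}+r₃ω₃e^{iθ₃}=r₄ω₄e^{iθ₄}.
Eliminating the other unknown: ω₄ = r₂ω₂ sin(θ₂−θ₃) / [r₄ sin(θ₄−θ₃)].
Numerator sine = +0.78152; denominator sine = -0.97358.
Result = 0.049·3.19·(+0.78152) / (0.1635·(-0.97358)) = -0.76743 rad/s; magnitude 0.76743 rad/s.

0.767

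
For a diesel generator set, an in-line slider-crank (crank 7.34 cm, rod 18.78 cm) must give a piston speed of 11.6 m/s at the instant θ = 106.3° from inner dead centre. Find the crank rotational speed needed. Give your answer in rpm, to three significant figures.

For an in-line slider-crank, |v_piston| = rω|sinθ|·[1 + r cosθ/√(L² − r² sin²θ)].
With r = 0.0734 m, L = 0.1878 m, θ = 106.3°: the bracketed kinematic factor |dx/dθ| = 0.062113 m.
ω = v/|dx/dθ| = 11.6/0.062113 = 186.76 rad/s.
N = 60ω/(2π) = 1783.4 rpm.

1780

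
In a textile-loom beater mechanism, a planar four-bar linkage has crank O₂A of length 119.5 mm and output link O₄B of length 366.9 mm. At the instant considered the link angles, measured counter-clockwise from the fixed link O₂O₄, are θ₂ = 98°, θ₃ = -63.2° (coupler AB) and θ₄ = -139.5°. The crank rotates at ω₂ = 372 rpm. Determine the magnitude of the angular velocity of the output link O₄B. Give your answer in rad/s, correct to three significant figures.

ω₂ = 38.96 rad/s (from 372 rpm).
Differentiating the loop-closure r₂e^{iθ₂}+r₃e^{iθ₃}=r₁+r₄e^{iθ₄} gives r₂ω₂e^{iθ₂}+r₃ω₃e^{iθ₃}=r₄ω₄e^{iθ₄}.
Eliminating the other unknown: ω₄ = r₂ω₂ sin(θ₂−θ₃) / [r₄ sin(θ₄−θ₃)].
Numerator sine = +0.32227; denominator sine = -0.97155.
Result = 0.1195·38.96·(+0.32227) / (0.3669·(-0.97155)) = -4.2086 rad/s; magnitude 4.2086 rad/s.

4.21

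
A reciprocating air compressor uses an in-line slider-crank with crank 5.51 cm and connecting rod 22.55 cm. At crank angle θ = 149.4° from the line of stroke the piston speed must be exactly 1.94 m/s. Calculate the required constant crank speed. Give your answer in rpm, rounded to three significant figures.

838

For an in-line slider-crank, |v_piston| = rω|sinθ|·[1 + r cosθ/√(L² − r² sin²θ)].
With r = 0.0551 m, L = 0.2255 m, θ = 149.4°: the bracketed kinematic factor |dx/dθ| = 0.022103 m.
ω = v/|dx/dθ| = 1.94/0.022103 = 87.771 rad/s.
N = 60ω/(2π) = 838.15 rpm.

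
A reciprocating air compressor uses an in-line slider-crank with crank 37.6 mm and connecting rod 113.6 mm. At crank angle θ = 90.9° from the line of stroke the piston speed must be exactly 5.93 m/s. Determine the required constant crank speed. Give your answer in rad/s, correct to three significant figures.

159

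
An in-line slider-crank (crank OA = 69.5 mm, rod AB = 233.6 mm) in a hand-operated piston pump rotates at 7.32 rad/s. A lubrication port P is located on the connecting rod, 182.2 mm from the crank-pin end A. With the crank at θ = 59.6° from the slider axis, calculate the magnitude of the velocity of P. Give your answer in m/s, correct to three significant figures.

0.495

ω = 7.32 rad/s.  Crank-pin speed |V_A| = rω = 0.50874 m/s, perpendicular to OA.
Rod angle: sinφ = −(r/L) sinθ ⇒ φ = -14.869°; ω_rod = −rω cosθ/√(L²−r²sin²θ) = -1.1402 rad/s.
V_P = V_A + ω_rod × AP, with AP = 0.1822 m along the rod.
Components: V_Px = −rω sinθ − a·ω_rod·sinφ = -0.49211 m/s;  V_Py = rω cosθ + a·ω_rod·cosφ = +0.056646 m/s.
|V_P| = √(V_Px² + V_Py²) = 0.49536 m/s.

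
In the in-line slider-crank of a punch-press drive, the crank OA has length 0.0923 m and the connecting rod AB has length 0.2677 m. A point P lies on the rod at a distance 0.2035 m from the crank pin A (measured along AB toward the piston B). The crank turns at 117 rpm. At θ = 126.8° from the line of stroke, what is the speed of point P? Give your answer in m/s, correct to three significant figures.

ω = 12.25 rad/s.  Crank-pin speed |V_A| = rω = 1.1309 m/s, perpendicular to OA.
Rod angle: sinφ = −(r/L) sinθ ⇒ φ = -16.027°; ω_rod = −rω cosθ/√(L²−r²sin²θ) = +2.6329 rad/s.
V_P = V_A + ω_rod × AP, with AP = 0.2035 m along the rod.
Components: V_Px = −rω sinθ − a·ω_rod·sinφ = -0.75761 m/s;  V_Py = rω cosθ + a·ω_rod·cosφ = -0.16246 m/s.
|V_P| = √(V_Px² + V_Py²) = 0.77483 m/s.

0.775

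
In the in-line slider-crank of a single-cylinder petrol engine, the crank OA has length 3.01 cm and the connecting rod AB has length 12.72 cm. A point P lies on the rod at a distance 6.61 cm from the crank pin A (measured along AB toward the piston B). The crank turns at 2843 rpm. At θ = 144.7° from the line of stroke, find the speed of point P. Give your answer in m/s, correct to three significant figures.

5.83

ω = 297.7 rad/s.  Crank-pin speed |V_A| = rω = 8.9613 m/s, perpendicular to OA.
Rod angle: sinφ = −(r/L) sinθ ⇒ φ = -7.859°; ω_rod = −rω cosθ/√(L²−r²sin²θ) = +58.043 rad/s.
V_P = V_A + ω_rod × AP, with AP = 0.0661 m along the rod.
Components: V_Px = −rω sinθ − a·ω_rod·sinφ = -4.6537 m/s;  V_Py = rω cosθ + a·ω_rod·cosφ = -3.5131 m/s.
|V_P| = √(V_Px² + V_Py²) = 5.8309 m/s.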